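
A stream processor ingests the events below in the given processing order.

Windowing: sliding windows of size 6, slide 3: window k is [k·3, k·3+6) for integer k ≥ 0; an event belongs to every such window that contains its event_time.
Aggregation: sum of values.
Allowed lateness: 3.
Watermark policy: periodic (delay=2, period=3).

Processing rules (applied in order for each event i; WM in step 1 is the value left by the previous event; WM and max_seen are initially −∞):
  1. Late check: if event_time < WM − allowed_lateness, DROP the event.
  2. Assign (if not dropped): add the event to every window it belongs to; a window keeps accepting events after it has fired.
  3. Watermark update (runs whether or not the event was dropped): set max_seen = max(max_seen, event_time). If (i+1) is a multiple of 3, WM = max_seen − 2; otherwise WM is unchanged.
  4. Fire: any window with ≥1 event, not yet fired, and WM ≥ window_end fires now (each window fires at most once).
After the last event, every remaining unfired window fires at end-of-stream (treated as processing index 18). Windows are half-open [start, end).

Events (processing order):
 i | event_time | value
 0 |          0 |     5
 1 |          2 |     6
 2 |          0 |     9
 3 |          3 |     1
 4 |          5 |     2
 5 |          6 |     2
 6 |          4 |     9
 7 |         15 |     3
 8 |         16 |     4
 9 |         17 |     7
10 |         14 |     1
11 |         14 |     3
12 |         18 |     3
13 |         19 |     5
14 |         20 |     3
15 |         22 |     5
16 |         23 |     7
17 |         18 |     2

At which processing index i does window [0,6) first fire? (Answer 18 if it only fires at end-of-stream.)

8

i=0 t=0 v=5: → [0,6); WM=−∞
i=1 t=2 v=6: → [0,6); WM=−∞
i=2 t=0 v=9: → [0,6); WM=0
i=3 t=3 v=1: → [3,9),[0,6); WM=0
i=4 t=5 v=2: → [3,9),[0,6); WM=0
i=5 t=6 v=2: → [6,12),[3,9); WM=4
i=6 t=4 v=9: → [3,9),[0,6); WM=4
i=7 t=15 v=3: → [15,21),[12,18); WM=4
i=8 t=16 v=4: → [15,21),[12,18); WM=14; [0,6) fires=32 [3,9) fires=14 [6,12) fires=2
i=9 t=17 v=7: → [15,21),[12,18); WM=14
i=10 t=14 v=1: → [12,18),[9,15); WM=14
i=11 t=14 v=3: → [12,18),[9,15); WM=15; [9,15) fires=4
i=12 t=18 v=3: → [18,24),[15,21); WM=15
i=13 t=19 v=5: → [18,24),[15,21); WM=15
i=14 t=20 v=3: → [18,24),[15,21); WM=18; [12,18) fires=18
i=15 t=22 v=5: → [21,27),[18,24); WM=18
i=16 t=23 v=7: → [21,27),[18,24); WM=18
i=17 t=18 v=2: → [18,24),[15,21); WM=21; [15,21) fires=27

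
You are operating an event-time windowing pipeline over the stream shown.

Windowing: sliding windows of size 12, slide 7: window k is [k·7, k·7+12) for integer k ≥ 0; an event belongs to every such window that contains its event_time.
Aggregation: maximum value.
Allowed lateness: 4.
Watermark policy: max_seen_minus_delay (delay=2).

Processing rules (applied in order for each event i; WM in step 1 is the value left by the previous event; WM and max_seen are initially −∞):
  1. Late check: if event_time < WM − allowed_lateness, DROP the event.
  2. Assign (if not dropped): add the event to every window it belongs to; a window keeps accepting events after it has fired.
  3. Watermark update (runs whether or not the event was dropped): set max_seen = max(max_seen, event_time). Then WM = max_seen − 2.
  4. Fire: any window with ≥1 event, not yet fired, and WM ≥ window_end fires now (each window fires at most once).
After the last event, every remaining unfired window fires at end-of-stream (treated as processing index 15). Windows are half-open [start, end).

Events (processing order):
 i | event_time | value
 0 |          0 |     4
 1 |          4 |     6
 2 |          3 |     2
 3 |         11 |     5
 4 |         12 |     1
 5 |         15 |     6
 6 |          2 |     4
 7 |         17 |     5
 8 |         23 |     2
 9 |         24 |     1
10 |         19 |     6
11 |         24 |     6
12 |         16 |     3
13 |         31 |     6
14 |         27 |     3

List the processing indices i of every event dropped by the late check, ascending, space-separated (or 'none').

i=0 t=0 v=4: → [0,12); WM=-2
i=1 t=4 v=6: → [0,12); WM=2
i=2 t=3 v=2: → [0,12); WM=2
i=3 t=11 v=5: → [7,19),[0,12); WM=9
i=4 t=12 v=1: → [7,19); WM=10
i=5 t=15 v=6: → [14,26),[7,19); WM=13; [0,12) fires=6
i=6 t=2 v=4: DROP (t<13-4); WM=13
i=7 t=17 v=5: → [14,26),[7,19); WM=15
i=8 t=23 v=2: → [21,33),[14,26); WM=21; [7,19) fires=6
i=9 t=24 v=1: → [21,33),[14,26); WM=22
i=10 t=19 v=6: → [14,26); WM=22
i=11 t=24 v=6: → [21,33),[14,26); WM=22
i=12 t=16 v=3: DROP (t<22-4); WM=22
i=13 t=31 v=6: → [28,40),[21,33); WM=29; [14,26) fires=6
i=14 t=27 v=3: → [21,33); WM=29

6 12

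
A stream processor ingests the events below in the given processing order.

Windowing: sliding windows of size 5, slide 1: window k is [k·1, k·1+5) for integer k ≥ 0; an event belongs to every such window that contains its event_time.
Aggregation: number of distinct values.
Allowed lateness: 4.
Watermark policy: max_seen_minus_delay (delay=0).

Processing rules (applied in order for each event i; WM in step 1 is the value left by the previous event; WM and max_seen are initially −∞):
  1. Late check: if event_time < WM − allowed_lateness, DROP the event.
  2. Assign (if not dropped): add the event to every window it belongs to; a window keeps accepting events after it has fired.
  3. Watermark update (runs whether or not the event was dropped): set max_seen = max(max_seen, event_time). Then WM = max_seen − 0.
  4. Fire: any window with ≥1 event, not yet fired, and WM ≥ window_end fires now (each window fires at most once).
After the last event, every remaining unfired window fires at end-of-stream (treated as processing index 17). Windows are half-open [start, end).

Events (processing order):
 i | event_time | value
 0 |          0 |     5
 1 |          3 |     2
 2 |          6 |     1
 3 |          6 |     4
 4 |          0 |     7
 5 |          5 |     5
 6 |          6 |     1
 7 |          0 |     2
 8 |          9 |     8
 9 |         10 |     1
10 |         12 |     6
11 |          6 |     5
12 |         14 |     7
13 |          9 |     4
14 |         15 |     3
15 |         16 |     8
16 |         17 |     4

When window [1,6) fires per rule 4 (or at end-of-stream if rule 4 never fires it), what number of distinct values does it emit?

i=0 t=0 v=5: → [0,5); WM=0
i=1 t=3 v=2: → [3,8),[2,7),[1,6),[0,5); WM=3
i=2 t=6 v=1: → [6,11),[5,10),[4,9),[3,8),[2,7); WM=6; [0,5) fires=2 [1,6) fires=1
i=3 t=6 v=4: → [6,11),[5,10),[4,9),[3,8),[2,7); WM=6
i=4 t=0 v=7: DROP (t<6-4); WM=6
i=5 t=5 v=5: → [5,10),[4,9),[3,8),[2,7),[1,6); WM=6
i=6 t=6 v=1: → [6,11),[5,10),[4,9),[3,8),[2,7); WM=6
i=7 t=0 v=2: DROP (t<6-4); WM=6
i=8 t=9 v=8: → [9,14),[8,13),[7,12),[6,11),[5,10); WM=9; [2,7) fires=4 [3,8) fires=4 [4,9) fires=3
i=9 t=10 v=1: → [10,15),[9,14),[8,13),[7,12),[6,11); WM=10; [5,10) fires=4
i=10 t=12 v=6: → [12,17),[11,16),[10,15),[9,14),[8,13); WM=12; [6,11) fires=3 [7,12) fires=2
i=11 t=6 v=5: DROP (t<12-4); WM=12
i=12 t=14 v=7: → [14,19),[13,18),[12,17),[11,16),[10,15); WM=14; [8,13) fires=3 [9,14) fires=3
i=13 t=9 v=4: DROP (t<14-4); WM=14
i=14 t=15 v=3: → [15,20),[14,19),[13,18),[12,17),[11,16); WM=15; [10,15) fires=3
i=15 t=16 v=8: → [16,21),[15,20),[14,19),[13,18),[12,17); WM=16; [11,16) fires=3
i=16 t=17 v=4: → [17,22),[16,21),[15,20),[14,19),[13,18); WM=17; [12,17) fires=4

1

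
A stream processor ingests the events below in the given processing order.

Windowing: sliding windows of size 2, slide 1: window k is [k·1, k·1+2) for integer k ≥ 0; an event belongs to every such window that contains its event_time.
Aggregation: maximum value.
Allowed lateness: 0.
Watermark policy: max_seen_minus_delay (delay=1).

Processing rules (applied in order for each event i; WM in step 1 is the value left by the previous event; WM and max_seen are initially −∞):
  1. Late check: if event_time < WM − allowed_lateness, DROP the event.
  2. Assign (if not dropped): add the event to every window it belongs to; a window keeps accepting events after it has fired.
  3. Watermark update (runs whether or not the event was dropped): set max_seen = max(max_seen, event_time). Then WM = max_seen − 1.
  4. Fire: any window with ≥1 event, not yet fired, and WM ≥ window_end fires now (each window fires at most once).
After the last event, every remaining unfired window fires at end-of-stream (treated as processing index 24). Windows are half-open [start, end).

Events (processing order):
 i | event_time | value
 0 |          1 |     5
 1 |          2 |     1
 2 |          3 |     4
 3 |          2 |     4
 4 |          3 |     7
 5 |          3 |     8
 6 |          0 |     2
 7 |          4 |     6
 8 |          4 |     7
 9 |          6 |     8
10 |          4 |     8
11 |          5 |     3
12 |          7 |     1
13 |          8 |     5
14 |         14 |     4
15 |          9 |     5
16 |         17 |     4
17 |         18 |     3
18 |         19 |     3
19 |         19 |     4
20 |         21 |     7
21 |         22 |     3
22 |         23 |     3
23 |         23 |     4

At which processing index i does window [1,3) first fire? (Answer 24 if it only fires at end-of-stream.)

i=0 t=1 v=5: → [1,3),[0,2); WM=0
i=1 t=2 v=1: → [2,4),[1,3); WM=1
i=2 t=3 v=4: → [3,5),[2,4); WM=2; [0,2) fires=5
i=3 t=2 v=4: → [2,4),[1,3); WM=2
i=4 t=3 v=7: → [3,5),[2,4); WM=2
i=5 t=3 v=8: → [3,5),[2,4); WM=2
i=6 t=0 v=2: DROP (t<2-0); WM=2
i=7 t=4 v=6: → [4,6),[3,5); WM=3; [1,3) fires=5
i=8 t=4 v=7: → [4,6),[3,5); WM=3
i=9 t=6 v=8: → [6,8),[5,7); WM=5; [2,4) fires=8 [3,5) fires=8
i=10 t=4 v=8: DROP (t<5-0); WM=5
i=11 t=5 v=3: → [5,7),[4,6); WM=5
i=12 t=7 v=1: → [7,9),[6,8); WM=6; [4,6) fires=7
i=13 t=8 v=5: → [8,10),[7,9); WM=7; [5,7) fires=8
i=14 t=14 v=4: → [14,16),[13,15); WM=13; [6,8) fires=8 [7,9) fires=5 [8,10) fires=5
i=15 t=9 v=5: DROP (t<13-0); WM=13
i=16 t=17 v=4: → [17,19),[16,18); WM=16; [13,15) fires=4 [14,16) fires=4
i=17 t=18 v=3: → [18,20),[17,19); WM=17
i=18 t=19 v=3: → [19,21),[18,20); WM=18; [16,18) fires=4
i=19 t=19 v=4: → [19,21),[18,20); WM=18
i=20 t=21 v=7: → [21,23),[20,22); WM=20; [17,19) fires=4 [18,20) fires=4
i=21 t=22 v=3: → [22,24),[21,23); WM=21; [19,21) fires=4
i=22 t=23 v=3: → [23,25),[22,24); WM=22; [20,22) fires=7
i=23 t=23 v=4: → [23,25),[22,24); WM=22

7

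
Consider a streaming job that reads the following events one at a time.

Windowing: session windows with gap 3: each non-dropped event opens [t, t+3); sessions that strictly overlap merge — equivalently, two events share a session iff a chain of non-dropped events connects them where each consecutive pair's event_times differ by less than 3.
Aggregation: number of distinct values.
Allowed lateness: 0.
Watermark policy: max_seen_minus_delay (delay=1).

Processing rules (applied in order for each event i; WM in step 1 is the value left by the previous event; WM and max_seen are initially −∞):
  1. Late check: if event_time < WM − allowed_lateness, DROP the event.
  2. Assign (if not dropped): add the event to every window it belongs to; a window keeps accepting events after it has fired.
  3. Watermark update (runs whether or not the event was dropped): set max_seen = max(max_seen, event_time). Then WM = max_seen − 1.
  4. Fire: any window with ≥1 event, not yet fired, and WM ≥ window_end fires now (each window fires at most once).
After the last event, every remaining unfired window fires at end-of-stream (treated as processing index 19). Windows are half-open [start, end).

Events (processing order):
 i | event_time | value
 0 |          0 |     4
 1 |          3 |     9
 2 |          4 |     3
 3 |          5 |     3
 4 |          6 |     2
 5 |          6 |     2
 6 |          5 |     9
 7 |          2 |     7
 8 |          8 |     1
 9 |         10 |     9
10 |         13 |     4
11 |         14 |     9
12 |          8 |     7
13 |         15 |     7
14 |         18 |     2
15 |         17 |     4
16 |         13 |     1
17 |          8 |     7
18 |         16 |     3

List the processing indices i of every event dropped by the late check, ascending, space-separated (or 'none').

7 12 16 17 18

i=0 t=0 v=4: → [0,3); WM=-1
i=1 t=3 v=9: → [3,6); WM=2
i=2 t=4 v=3: → [3,7); WM=3
i=3 t=5 v=3: → [3,8); WM=4
i=4 t=6 v=2: → [3,9); WM=5
i=5 t=6 v=2: → [3,9); WM=5
i=6 t=5 v=9: → [3,9); WM=5
i=7 t=2 v=7: DROP (t<5-0); WM=5
i=8 t=8 v=1: → [3,11); WM=7
i=9 t=10 v=9: → [3,13); WM=9
i=10 t=13 v=4: → [13,16); WM=12
i=11 t=14 v=9: → [13,17); WM=13
i=12 t=8 v=7: DROP (t<13-0); WM=13
i=13 t=15 v=7: → [13,18); WM=14
i=14 t=18 v=2: → [18,21); WM=17
i=15 t=17 v=4: → [13,21); WM=17
i=16 t=13 v=1: DROP (t<17-0); WM=17
i=17 t=8 v=7: DROP (t<17-0); WM=17
i=18 t=16 v=3: DROP (t<17-0); WM=17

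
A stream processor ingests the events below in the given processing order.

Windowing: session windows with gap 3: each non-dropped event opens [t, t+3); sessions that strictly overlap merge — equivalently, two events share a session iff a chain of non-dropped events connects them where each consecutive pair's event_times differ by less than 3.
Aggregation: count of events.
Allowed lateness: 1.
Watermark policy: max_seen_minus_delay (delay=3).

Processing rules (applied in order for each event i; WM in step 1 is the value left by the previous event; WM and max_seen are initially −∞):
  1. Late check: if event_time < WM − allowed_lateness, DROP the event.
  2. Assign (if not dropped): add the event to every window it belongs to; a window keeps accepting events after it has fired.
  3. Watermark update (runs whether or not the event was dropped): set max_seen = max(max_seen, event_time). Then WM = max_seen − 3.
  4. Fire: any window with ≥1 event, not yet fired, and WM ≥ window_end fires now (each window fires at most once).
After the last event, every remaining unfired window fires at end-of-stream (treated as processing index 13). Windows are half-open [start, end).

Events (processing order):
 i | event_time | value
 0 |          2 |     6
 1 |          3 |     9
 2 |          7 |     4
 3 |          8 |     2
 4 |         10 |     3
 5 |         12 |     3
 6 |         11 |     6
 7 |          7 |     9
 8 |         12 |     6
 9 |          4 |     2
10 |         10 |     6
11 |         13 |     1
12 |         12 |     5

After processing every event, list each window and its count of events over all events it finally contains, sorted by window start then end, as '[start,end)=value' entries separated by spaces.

[2,6)=2 [7,16)=9

i=0 t=2 v=6: → [2,5); WM=-1
i=1 t=3 v=9: → [2,6); WM=0
i=2 t=7 v=4: → [7,10); WM=4
i=3 t=8 v=2: → [7,11); WM=5
i=4 t=10 v=3: → [7,13); WM=7
i=5 t=12 v=3: → [7,15); WM=9
i=6 t=11 v=6: → [7,15); WM=9
i=7 t=7 v=9: DROP (t<9-1); WM=9
i=8 t=12 v=6: → [7,15); WM=9
i=9 t=4 v=2: DROP (t<9-1); WM=9
i=10 t=10 v=6: → [7,15); WM=9
i=11 t=13 v=1: → [7,16); WM=10
i=12 t=12 v=5: → [7,16); WM=10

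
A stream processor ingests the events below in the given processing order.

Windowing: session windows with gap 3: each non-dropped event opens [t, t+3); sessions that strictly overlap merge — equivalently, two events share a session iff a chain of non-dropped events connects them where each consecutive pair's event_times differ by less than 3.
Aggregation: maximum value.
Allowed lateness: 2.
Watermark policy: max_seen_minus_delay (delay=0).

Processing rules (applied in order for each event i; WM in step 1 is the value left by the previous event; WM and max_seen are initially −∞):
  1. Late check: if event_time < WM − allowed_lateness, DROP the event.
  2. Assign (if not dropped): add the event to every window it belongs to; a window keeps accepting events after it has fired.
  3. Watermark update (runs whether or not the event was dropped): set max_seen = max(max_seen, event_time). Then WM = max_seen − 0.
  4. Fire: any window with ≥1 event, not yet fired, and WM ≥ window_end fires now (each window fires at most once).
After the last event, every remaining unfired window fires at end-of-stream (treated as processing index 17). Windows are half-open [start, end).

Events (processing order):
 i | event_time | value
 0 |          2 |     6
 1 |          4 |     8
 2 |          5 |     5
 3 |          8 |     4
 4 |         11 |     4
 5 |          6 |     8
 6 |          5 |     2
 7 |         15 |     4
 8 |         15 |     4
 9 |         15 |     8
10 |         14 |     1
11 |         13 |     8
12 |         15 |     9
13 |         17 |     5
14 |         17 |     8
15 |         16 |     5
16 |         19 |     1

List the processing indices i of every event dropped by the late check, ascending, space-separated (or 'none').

i=0 t=2 v=6: → [2,5); WM=2
i=1 t=4 v=8: → [2,7); WM=4
i=2 t=5 v=5: → [2,8); WM=5
i=3 t=8 v=4: → [8,11); WM=8
i=4 t=11 v=4: → [11,14); WM=11
i=5 t=6 v=8: DROP (t<11-2); WM=11
i=6 t=5 v=2: DROP (t<11-2); WM=11
i=7 t=15 v=4: → [15,18); WM=15
i=8 t=15 v=4: → [15,18); WM=15
i=9 t=15 v=8: → [15,18); WM=15
i=10 t=14 v=1: → [14,18); WM=15
i=11 t=13 v=8: → [11,18); WM=15
i=12 t=15 v=9: → [11,18); WM=15
i=13 t=17 v=5: → [11,20); WM=17
i=14 t=17 v=8: → [11,20); WM=17
i=15 t=16 v=5: → [11,20); WM=17
i=16 t=19 v=1: → [11,22); WM=19

5 6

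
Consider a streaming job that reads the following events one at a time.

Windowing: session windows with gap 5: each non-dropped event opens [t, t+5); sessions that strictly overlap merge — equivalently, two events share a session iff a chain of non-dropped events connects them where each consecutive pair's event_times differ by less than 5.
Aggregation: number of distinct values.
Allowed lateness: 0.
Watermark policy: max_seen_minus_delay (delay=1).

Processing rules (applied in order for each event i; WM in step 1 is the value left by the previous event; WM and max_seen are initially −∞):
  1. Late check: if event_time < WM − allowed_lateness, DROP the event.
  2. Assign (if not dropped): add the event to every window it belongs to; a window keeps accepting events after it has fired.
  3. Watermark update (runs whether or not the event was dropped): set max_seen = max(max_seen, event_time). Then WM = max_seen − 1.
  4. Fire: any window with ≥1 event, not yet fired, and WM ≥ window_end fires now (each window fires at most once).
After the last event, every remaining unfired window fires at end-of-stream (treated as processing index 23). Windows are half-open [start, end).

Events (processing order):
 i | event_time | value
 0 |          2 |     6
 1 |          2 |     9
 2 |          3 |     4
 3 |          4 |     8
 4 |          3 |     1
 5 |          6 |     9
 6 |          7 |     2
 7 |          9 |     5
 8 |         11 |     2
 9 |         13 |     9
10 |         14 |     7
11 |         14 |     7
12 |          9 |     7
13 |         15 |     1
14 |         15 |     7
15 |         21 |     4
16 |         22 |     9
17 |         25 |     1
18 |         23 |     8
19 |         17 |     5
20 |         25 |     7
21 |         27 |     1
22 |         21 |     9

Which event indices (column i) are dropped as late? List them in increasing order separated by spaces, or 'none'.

12 18 19 22

i=0 t=2 v=6: → [2,7); WM=1
i=1 t=2 v=9: → [2,7); WM=1
i=2 t=3 v=4: → [2,8); WM=2
i=3 t=4 v=8: → [2,9); WM=3
i=4 t=3 v=1: → [2,9); WM=3
i=5 t=6 v=9: → [2,11); WM=5
i=6 t=7 v=2: → [2,12); WM=6
i=7 t=9 v=5: → [2,14); WM=8
i=8 t=11 v=2: → [2,16); WM=10
i=9 t=13 v=9: → [2,18); WM=12
i=10 t=14 v=7: → [2,19); WM=13
i=11 t=14 v=7: → [2,19); WM=13
i=12 t=9 v=7: DROP (t<13-0); WM=13
i=13 t=15 v=1: → [2,20); WM=14
i=14 t=15 v=7: → [2,20); WM=14
i=15 t=21 v=4: → [21,26); WM=20
i=16 t=22 v=9: → [21,27); WM=21
i=17 t=25 v=1: → [21,30); WM=24
i=18 t=23 v=8: DROP (t<24-0); WM=24
i=19 t=17 v=5: DROP (t<24-0); WM=24
i=20 t=25 v=7: → [21,30); WM=24
i=21 t=27 v=1: → [21,32); WM=26
i=22 t=21 v=9: DROP (t<26-0); WM=26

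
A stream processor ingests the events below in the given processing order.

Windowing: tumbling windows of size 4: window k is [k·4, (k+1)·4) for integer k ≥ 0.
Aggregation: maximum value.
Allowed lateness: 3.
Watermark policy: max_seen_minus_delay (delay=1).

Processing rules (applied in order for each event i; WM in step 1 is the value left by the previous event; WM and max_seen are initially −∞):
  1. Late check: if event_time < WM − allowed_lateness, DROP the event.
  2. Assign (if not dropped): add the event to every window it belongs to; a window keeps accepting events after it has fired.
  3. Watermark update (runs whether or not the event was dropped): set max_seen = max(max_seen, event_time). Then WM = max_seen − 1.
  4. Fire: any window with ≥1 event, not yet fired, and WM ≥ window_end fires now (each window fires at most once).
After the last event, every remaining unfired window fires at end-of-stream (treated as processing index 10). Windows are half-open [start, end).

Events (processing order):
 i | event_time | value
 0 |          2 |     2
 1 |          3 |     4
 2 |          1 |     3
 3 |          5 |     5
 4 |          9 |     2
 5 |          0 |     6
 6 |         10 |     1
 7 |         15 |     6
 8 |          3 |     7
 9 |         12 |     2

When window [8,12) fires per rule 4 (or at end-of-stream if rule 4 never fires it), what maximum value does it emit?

i=0 t=2 v=2: → [0,4); WM=1
i=1 t=3 v=4: → [0,4); WM=2
i=2 t=1 v=3: → [0,4); WM=2
i=3 t=5 v=5: → [4,8); WM=4; [0,4) fires=4
i=4 t=9 v=2: → [8,12); WM=8; [4,8) fires=5
i=5 t=0 v=6: DROP (t<8-3); WM=8
i=6 t=10 v=1: → [8,12); WM=9
i=7 t=15 v=6: → [12,16); WM=14; [8,12) fires=2
i=8 t=3 v=7: DROP (t<14-3); WM=14
i=9 t=12 v=2: → [12,16); WM=14

2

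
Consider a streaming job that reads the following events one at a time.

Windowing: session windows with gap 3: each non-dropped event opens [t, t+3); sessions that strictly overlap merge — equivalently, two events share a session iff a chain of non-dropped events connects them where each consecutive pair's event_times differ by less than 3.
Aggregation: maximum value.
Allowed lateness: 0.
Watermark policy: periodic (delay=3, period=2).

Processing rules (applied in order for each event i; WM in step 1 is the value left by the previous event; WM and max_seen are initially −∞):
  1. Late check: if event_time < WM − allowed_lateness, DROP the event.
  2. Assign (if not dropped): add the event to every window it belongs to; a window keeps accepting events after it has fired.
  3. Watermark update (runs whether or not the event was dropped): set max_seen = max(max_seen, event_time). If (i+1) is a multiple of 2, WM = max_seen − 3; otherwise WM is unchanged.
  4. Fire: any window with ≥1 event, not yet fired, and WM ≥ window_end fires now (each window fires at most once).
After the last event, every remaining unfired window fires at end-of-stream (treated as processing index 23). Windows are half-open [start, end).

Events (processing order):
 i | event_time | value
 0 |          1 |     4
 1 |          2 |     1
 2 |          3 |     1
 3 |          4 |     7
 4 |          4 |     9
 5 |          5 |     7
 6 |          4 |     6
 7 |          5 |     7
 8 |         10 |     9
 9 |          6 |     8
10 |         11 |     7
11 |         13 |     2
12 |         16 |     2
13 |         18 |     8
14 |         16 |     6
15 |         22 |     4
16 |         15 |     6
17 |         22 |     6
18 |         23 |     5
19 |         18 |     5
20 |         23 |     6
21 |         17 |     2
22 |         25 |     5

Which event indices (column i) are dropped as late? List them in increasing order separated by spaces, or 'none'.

i=0 t=1 v=4: → [1,4); WM=−∞
i=1 t=2 v=1: → [1,5); WM=-1
i=2 t=3 v=1: → [1,6); WM=-1
i=3 t=4 v=7: → [1,7); WM=1
i=4 t=4 v=9: → [1,7); WM=1
i=5 t=5 v=7: → [1,8); WM=2
i=6 t=4 v=6: → [1,8); WM=2
i=7 t=5 v=7: → [1,8); WM=2
i=8 t=10 v=9: → [10,13); WM=2
i=9 t=6 v=8: → [1,9); WM=7
i=10 t=11 v=7: → [10,14); WM=7
i=11 t=13 v=2: → [10,16); WM=10
i=12 t=16 v=2: → [16,19); WM=10
i=13 t=18 v=8: → [16,21); WM=15
i=14 t=16 v=6: → [16,21); WM=15
i=15 t=22 v=4: → [22,25); WM=19
i=16 t=15 v=6: DROP (t<19-0); WM=19
i=17 t=22 v=6: → [22,25); WM=19
i=18 t=23 v=5: → [22,26); WM=19
i=19 t=18 v=5: DROP (t<19-0); WM=20
i=20 t=23 v=6: → [22,26); WM=20
i=21 t=17 v=2: DROP (t<20-0); WM=20
i=22 t=25 v=5: → [22,28); WM=20

16 19 21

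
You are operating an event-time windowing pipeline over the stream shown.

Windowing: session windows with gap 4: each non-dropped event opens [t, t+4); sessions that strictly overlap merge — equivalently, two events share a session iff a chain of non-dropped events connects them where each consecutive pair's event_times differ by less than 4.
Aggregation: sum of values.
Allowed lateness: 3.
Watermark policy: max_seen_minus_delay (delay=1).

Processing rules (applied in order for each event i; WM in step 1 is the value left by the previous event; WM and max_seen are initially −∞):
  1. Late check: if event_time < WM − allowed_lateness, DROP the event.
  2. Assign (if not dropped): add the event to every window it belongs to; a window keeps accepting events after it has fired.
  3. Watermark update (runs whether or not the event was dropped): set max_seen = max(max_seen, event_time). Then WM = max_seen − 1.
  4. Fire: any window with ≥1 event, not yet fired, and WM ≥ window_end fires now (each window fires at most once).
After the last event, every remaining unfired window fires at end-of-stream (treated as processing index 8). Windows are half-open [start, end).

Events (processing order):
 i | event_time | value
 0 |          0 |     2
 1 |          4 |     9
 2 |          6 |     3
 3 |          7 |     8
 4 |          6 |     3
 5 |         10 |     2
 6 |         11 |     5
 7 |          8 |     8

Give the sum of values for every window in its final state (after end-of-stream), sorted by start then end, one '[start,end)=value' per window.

i=0 t=0 v=2: → [0,4); WM=-1
i=1 t=4 v=9: → [4,8); WM=3
i=2 t=6 v=3: → [4,10); WM=5
i=3 t=7 v=8: → [4,11); WM=6
i=4 t=6 v=3: → [4,11); WM=6
i=5 t=10 v=2: → [4,14); WM=9
i=6 t=11 v=5: → [4,15); WM=10
i=7 t=8 v=8: → [4,15); WM=10

[0,4)=2 [4,15)=38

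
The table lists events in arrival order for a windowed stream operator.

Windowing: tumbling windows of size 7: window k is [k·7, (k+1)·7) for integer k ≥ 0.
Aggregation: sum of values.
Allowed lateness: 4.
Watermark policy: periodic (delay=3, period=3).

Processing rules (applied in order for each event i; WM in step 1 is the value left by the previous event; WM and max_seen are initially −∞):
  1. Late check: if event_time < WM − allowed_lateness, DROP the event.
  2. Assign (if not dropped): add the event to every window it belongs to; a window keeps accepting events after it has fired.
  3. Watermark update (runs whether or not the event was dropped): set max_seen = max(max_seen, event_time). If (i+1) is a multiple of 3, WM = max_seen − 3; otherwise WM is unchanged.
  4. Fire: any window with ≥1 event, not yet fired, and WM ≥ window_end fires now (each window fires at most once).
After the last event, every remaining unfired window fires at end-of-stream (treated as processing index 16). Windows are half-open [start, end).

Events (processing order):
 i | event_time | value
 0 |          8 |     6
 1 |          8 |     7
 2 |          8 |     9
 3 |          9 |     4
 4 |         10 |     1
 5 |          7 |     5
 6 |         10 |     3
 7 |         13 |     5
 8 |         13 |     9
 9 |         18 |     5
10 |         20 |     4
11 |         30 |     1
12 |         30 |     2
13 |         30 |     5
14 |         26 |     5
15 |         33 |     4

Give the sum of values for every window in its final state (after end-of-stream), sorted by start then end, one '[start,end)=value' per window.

i=0 t=8 v=6: → [7,14); WM=−∞
i=1 t=8 v=7: → [7,14); WM=−∞
i=2 t=8 v=9: → [7,14); WM=5
i=3 t=9 v=4: → [7,14); WM=5
i=4 t=10 v=1: → [7,14); WM=5
i=5 t=7 v=5: → [7,14); WM=7
i=6 t=10 v=3: → [7,14); WM=7
i=7 t=13 v=5: → [7,14); WM=7
i=8 t=13 v=9: → [7,14); WM=10
i=9 t=18 v=5: → [14,21); WM=10
i=10 t=20 v=4: → [14,21); WM=10
i=11 t=30 v=1: → [28,35); WM=27; [7,14) fires=49 [14,21) fires=9
i=12 t=30 v=2: → [28,35); WM=27
i=13 t=30 v=5: → [28,35); WM=27
i=14 t=26 v=5: → [21,28); WM=27
i=15 t=33 v=4: → [28,35); WM=27

[7,14)=49 [14,21)=9 [21,28)=5 [28,35)=12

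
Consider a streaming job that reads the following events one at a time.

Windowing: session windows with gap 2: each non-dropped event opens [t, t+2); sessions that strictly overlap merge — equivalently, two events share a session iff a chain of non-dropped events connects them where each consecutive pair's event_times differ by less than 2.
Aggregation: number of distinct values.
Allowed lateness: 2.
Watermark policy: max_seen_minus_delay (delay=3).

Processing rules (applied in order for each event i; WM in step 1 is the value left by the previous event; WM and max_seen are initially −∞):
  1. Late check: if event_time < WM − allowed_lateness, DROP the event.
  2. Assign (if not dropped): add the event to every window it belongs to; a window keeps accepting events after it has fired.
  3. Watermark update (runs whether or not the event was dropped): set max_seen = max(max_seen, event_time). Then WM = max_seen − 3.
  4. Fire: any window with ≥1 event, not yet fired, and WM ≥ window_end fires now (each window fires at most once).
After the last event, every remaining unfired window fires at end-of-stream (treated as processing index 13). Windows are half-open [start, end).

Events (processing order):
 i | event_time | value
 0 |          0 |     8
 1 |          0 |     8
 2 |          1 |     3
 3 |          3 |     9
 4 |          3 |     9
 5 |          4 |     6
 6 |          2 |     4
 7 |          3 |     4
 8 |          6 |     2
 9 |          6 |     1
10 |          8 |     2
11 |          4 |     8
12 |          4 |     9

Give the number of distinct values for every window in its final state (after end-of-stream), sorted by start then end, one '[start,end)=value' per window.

i=0 t=0 v=8: → [0,2); WM=-3
i=1 t=0 v=8: → [0,2); WM=-3
i=2 t=1 v=3: → [0,3); WM=-2
i=3 t=3 v=9: → [3,5); WM=0
i=4 t=3 v=9: → [3,5); WM=0
i=5 t=4 v=6: → [3,6); WM=1
i=6 t=2 v=4: → [0,6); WM=1
i=7 t=3 v=4: → [0,6); WM=1
i=8 t=6 v=2: → [6,8); WM=3
i=9 t=6 v=1: → [6,8); WM=3
i=10 t=8 v=2: → [8,10); WM=5
i=11 t=4 v=8: → [0,6); WM=5
i=12 t=4 v=9: → [0,6); WM=5

[0,6)=5 [6,8)=2 [8,10)=1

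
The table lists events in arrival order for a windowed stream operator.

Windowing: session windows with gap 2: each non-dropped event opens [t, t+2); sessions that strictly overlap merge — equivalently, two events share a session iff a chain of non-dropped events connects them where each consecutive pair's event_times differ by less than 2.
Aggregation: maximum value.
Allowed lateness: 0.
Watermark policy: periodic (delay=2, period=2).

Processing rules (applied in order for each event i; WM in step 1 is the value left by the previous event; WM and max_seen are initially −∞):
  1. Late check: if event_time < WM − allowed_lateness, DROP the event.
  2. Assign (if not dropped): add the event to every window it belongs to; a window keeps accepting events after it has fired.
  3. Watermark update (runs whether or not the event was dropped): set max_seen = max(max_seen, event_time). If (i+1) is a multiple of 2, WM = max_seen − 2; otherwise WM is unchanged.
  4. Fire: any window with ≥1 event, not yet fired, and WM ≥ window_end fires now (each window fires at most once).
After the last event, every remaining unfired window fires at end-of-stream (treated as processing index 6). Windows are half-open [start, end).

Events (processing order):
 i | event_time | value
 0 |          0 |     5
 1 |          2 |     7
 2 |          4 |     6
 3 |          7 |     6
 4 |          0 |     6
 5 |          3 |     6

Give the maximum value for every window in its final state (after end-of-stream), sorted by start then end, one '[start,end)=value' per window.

[0,2)=5 [2,4)=7 [4,6)=6 [7,9)=6

i=0 t=0 v=5: → [0,2); WM=−∞
i=1 t=2 v=7: → [2,4); WM=0
i=2 t=4 v=6: → [4,6); WM=0
i=3 t=7 v=6: → [7,9); WM=5
i=4 t=0 v=6: DROP (t<5-0); WM=5
i=5 t=3 v=6: DROP (t<5-0); WM=5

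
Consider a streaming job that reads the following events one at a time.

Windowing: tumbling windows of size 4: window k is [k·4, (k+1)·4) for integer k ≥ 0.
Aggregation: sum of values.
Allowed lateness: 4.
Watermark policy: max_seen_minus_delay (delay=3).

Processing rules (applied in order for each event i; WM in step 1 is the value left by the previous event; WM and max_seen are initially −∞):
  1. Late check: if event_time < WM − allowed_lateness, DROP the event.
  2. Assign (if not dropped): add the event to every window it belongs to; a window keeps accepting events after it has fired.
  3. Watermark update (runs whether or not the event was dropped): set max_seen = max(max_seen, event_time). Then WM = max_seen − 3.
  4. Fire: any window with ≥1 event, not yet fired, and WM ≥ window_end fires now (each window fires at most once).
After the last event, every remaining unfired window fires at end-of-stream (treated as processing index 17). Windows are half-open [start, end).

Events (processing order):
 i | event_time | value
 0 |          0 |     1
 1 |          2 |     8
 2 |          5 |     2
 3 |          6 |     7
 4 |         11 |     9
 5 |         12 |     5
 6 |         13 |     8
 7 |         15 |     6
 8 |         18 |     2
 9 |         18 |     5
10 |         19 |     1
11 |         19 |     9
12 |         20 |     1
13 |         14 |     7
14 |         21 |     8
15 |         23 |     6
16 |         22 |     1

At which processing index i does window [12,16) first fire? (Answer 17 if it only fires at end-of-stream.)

i=0 t=0 v=1: → [0,4); WM=-3
i=1 t=2 v=8: → [0,4); WM=-1
i=2 t=5 v=2: → [4,8); WM=2
i=3 t=6 v=7: → [4,8); WM=3
i=4 t=11 v=9: → [8,12); WM=8; [0,4) fires=9 [4,8) fires=9
i=5 t=12 v=5: → [12,16); WM=9
i=6 t=13 v=8: → [12,16); WM=10
i=7 t=15 v=6: → [12,16); WM=12; [8,12) fires=9
i=8 t=18 v=2: → [16,20); WM=15
i=9 t=18 v=5: → [16,20); WM=15
i=10 t=19 v=1: → [16,20); WM=16; [12,16) fires=19
i=11 t=19 v=9: → [16,20); WM=16
i=12 t=20 v=1: → [20,24); WM=17
i=13 t=14 v=7: → [12,16); WM=17
i=14 t=21 v=8: → [20,24); WM=18
i=15 t=23 v=6: → [20,24); WM=20; [16,20) fires=17
i=16 t=22 v=1: → [20,24); WM=20

10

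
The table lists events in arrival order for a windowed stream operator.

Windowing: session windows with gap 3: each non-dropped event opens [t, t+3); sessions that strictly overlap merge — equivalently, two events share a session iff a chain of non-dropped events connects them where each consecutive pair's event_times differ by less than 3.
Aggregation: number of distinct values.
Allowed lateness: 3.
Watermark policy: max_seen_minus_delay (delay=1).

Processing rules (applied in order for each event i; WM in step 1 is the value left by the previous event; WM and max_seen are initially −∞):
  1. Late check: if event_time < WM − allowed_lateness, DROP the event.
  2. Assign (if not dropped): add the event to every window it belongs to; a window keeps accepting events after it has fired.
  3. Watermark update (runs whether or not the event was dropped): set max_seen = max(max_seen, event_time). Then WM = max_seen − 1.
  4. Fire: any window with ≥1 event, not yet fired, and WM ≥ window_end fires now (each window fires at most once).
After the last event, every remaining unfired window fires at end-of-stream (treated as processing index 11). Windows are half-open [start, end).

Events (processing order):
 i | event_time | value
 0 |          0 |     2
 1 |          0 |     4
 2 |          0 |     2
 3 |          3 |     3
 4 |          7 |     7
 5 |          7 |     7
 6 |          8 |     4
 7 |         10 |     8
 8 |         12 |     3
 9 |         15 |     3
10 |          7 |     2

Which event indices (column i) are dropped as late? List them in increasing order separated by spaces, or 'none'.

i=0 t=0 v=2: → [0,3); WM=-1
i=1 t=0 v=4: → [0,3); WM=-1
i=2 t=0 v=2: → [0,3); WM=-1
i=3 t=3 v=3: → [3,6); WM=2
i=4 t=7 v=7: → [7,10); WM=6
i=5 t=7 v=7: → [7,10); WM=6
i=6 t=8 v=4: → [7,11); WM=7
i=7 t=10 v=8: → [7,13); WM=9
i=8 t=12 v=3: → [7,15); WM=11
i=9 t=15 v=3: → [15,18); WM=14
i=10 t=7 v=2: DROP (t<14-3); WM=14

10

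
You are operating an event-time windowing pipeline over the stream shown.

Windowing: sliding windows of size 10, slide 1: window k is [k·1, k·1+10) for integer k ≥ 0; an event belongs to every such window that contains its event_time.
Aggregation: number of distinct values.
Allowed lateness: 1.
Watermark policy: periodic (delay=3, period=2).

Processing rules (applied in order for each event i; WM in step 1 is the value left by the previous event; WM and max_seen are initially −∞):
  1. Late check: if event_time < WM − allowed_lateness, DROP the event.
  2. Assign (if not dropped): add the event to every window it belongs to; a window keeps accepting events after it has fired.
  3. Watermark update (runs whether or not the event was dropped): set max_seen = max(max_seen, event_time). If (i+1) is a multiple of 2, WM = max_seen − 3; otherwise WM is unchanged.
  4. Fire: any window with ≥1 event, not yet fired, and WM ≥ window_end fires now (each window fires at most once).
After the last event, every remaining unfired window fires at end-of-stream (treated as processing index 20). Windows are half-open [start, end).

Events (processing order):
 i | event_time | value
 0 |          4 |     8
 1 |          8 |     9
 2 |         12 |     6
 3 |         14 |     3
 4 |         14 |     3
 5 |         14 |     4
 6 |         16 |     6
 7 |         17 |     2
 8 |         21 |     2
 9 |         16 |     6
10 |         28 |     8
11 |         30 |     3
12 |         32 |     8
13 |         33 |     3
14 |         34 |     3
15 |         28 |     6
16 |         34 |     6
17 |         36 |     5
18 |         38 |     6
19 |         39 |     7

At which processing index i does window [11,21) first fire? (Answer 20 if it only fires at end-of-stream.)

11

i=0 t=4 v=8: → [4,14),[3,13),[2,12),[1,11),[0,10); WM=−∞
i=1 t=8 v=9: → [8,18),[7,17),[6,16),[5,15),[4,14),[3,13),[2,12),[1,11),[0,10); WM=5
i=2 t=12 v=6: → [12,22),[11,21),[10,20),[9,19),[8,18),[7,17),[6,16),[5,15),[4,14),[3,13); WM=5
i=3 t=14 v=3: → [14,24),[13,23),[12,22),[11,21),[10,20),[9,19),[8,18),[7,17),[6,16),[5,15); WM=11; [0,10) fires=2 [1,11) fires=2
i=4 t=14 v=3: → [14,24),[13,23),[12,22),[11,21),[10,20),[9,19),[8,18),[7,17),[6,16),[5,15); WM=11
i=5 t=14 v=4: → [14,24),[13,23),[12,22),[11,21),[10,20),[9,19),[8,18),[7,17),[6,16),[5,15); WM=11
i=6 t=16 v=6: → [16,26),[15,25),[14,24),[13,23),[12,22),[11,21),[10,20),[9,19),[8,18),[7,17); WM=11
i=7 t=17 v=2: → [17,27),[16,26),[15,25),[14,24),[13,23),[12,22),[11,21),[10,20),[9,19),[8,18); WM=14; [2,12) fires=2 [3,13) fires=3 [4,14) fires=3
i=8 t=21 v=2: → [21,31),[20,30),[19,29),[18,28),[17,27),[16,26),[15,25),[14,24),[13,23),[12,22); WM=14
i=9 t=16 v=6: → [16,26),[15,25),[14,24),[13,23),[12,22),[11,21),[10,20),[9,19),[8,18),[7,17); WM=18; [5,15) fires=4 [6,16) fires=4 [7,17) fires=4 [8,18) fires=5
i=10 t=28 v=8: → [28,38),[27,37),[26,36),[25,35),[24,34),[23,33),[22,32),[21,31),[20,30),[19,29); WM=18
i=11 t=30 v=3: → [30,40),[29,39),[28,38),[27,37),[26,36),[25,35),[24,34),[23,33),[22,32),[21,31); WM=27; [9,19) fires=4 [10,20) fires=4 [11,21) fires=4 [12,22) fires=4 [13,23) fires=4 [14,24) fires=4 [15,25) fires=2 [16,26) fires=2 [17,27) fires=1
i=12 t=32 v=8: → [32,42),[31,41),[30,40),[29,39),[28,38),[27,37),[26,36),[25,35),[24,34),[23,33); WM=27
i=13 t=33 v=3: → [33,43),[32,42),[31,41),[30,40),[29,39),[28,38),[27,37),[26,36),[25,35),[24,34); WM=30; [18,28) fires=1 [19,29) fires=2 [20,30) fires=2
i=14 t=34 v=3: → [34,44),[33,43),[32,42),[31,41),[30,40),[29,39),[28,38),[27,37),[26,36),[25,35); WM=30
i=15 t=28 v=6: DROP (t<30-1); WM=31; [21,31) fires=3
i=16 t=34 v=6: → [34,44),[33,43),[32,42),[31,41),[30,40),[29,39),[28,38),[27,37),[26,36),[25,35); WM=31
i=17 t=36 v=5: → [36,46),[35,45),[34,44),[33,43),[32,42),[31,41),[30,40),[29,39),[28,38),[27,37); WM=33; [22,32) fires=2 [23,33) fires=2
i=18 t=38 v=6: → [38,48),[37,47),[36,46),[35,45),[34,44),[33,43),[32,42),[31,41),[30,40),[29,39); WM=33
i=19 t=39 v=7: → [39,49),[38,48),[37,47),[36,46),[35,45),[34,44),[33,43),[32,42),[31,41),[30,40); WM=36; [24,34) fires=2 [25,35) fires=3 [26,36) fires=3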